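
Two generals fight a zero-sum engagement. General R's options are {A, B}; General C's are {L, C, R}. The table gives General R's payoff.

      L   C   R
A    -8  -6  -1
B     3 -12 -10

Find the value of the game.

Row minima: A → -8, B → -12; maximin = -8.
Column maxima: L → 3, C → -6, R → -1; minimax = -6.
-8 ≠ -6, so there is no saddle point; optimal play is mixed.
R is strictly dominated by C (it gives General R strictly more in every row), so General C never plays it.
On the remaining 2×2 (A, B vs L, C):
Let General R play A with probability p. Expected payoff against L: (-8)p + 3(1−p) = −11p + 3; against C: (-6)p + (-12)(1−p) = 6p − 12.
Setting these equal: −11p + 3 = 6p − 12 ⇒ −17p = -15 ⇒ p = 15/17, and the value is (-11)·(15/17) + 3 = -114/17.
For General C: with q = P(L), equating A's and B's payoffs gives −2q − 6 = 15q − 12 ⇒ q = 6/17.

-114/17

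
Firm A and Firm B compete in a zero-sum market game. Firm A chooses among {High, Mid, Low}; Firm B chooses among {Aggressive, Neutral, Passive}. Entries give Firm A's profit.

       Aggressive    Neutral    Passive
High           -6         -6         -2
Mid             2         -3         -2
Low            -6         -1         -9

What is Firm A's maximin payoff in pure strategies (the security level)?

-3

Row minima: High → -6, Mid → -3, Low → -9.
The best of these is -3.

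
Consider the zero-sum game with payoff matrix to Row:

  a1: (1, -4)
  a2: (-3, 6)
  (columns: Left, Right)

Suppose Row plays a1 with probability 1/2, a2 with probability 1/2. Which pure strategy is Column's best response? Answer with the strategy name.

If Column plays Left, Row's expected payoff is (1/2)·1 + (1/2)·(-3) = -1.
If Column plays Right, Row's expected payoff is (1/2)·(-4) + (1/2)·6 = 1.
Column minimizes Row's payoff; the smallest is -1, so the best response is Left.

Left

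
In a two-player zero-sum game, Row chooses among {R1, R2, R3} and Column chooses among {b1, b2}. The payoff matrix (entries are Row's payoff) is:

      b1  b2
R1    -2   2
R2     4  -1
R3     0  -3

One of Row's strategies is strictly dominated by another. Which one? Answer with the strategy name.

R3

R2 gives a strictly higher payoff than R3 against every column: 4 > 0, -1 > -3.
So R3 is strictly dominated and Row never plays it.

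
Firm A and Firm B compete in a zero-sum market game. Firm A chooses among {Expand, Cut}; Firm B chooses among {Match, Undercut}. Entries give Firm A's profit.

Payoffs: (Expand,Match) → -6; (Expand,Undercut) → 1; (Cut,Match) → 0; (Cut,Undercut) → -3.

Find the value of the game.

-9/5

Row minima: Expand → -6, Cut → -3; maximin = -3.
Column maxima: Match → 0, Undercut → 1; minimax = 0.
-3 ≠ 0, so there is no saddle point; optimal play is mixed.
Let Firm A play Expand with probability p. Expected payoff against Match: (-6)p + 0(1−p) = −6p; against Undercut: 1p + (-3)(1−p) = 4p − 3.
Setting these equal: −6p = 4p − 3 ⇒ −10p = -3 ⇒ p = 3/10, and the value is (-6)·(3/10) = -9/5.
For Firm B: with q = P(Match), equating Expand's and Cut's payoffs gives −7q + 1 = 3q − 3 ⇒ q = 2/5.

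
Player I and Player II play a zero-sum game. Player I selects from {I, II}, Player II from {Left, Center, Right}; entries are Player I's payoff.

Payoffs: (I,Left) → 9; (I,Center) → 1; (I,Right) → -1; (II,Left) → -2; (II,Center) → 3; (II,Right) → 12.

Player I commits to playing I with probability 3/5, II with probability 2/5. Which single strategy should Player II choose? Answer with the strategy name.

Center

If Player II plays Left, Player I's expected payoff is (3/5)·9 + (2/5)·(-2) = 23/5.
If Player II plays Center, Player I's expected payoff is (3/5)·1 + (2/5)·3 = 9/5.
If Player II plays Right, Player I's expected payoff is (3/5)·(-1) + (2/5)·12 = 21/5.
Player II minimizes Player I's payoff; the smallest is 9/5, so the best response is Center.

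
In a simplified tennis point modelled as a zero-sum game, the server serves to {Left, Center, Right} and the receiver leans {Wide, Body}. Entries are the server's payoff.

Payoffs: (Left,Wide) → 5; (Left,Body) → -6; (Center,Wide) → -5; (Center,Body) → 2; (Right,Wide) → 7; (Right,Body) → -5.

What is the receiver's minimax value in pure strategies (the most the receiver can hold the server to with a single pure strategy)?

Column maxima: Wide → 7, Body → 2.
The smallest of these is 2.

2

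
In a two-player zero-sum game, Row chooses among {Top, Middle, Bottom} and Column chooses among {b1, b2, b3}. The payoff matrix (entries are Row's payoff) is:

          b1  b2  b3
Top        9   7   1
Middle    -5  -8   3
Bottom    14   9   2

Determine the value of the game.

Row minima: Top → 1, Middle → -8, Bottom → 2; maximin = 2.
Column maxima: b1 → 14, b2 → 9, b3 → 3; minimax = 3.
2 ≠ 3, so there is no saddle point; optimal play is mixed.
Top is strictly dominated by Bottom, so Row never plays it.
b1 is strictly dominated by b2 (it gives Row strictly more in every row), so Column never plays it.
On the remaining 2×2 (Middle, Bottom vs b2, b3):
Let Row play Middle with probability p. Expected payoff against b2: (-8)p + 9(1−p) = −17p + 9; against b3: 3p + 2(1−p) = p + 2.
Setting these equal: −17p + 9 = p + 2 ⇒ −18p = -7 ⇒ p = 7/18, and the value is (-17)·(7/18) + 9 = 43/18.
For Column: with q = P(b2), equating Middle's and Bottom's payoffs gives −11q + 3 = 7q + 2 ⇒ q = 1/18.

43/18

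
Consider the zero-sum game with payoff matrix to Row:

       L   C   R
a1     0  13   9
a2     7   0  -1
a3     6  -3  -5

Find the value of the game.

Row minima: a1 → 0, a2 → -1, a3 → -5; maximin = 0.
Column maxima: L → 7, C → 13, R → 9; minimax = 7.
0 ≠ 7, so there is no saddle point; optimal play is mixed.
a3 is strictly dominated by a2, so Row never plays it.
C is strictly dominated by R (it gives Row strictly more in every row), so Column never plays it.
On the remaining 2×2 (a1, a2 vs L, R):
Let Row play a1 with probability p. Expected payoff against L: 0p + 7(1−p) = −7p + 7; against R: 9p + (-1)(1−p) = 10p − 1.
Setting these equal: −7p + 7 = 10p − 1 ⇒ −17p = -8 ⇒ p = 8/17, and the value is (-7)·(8/17) + 7 = 63/17.
For Column: with q = P(L), equating a1's and a2's payoffs gives −9q + 9 = 8q − 1 ⇒ q = 10/17.

63/17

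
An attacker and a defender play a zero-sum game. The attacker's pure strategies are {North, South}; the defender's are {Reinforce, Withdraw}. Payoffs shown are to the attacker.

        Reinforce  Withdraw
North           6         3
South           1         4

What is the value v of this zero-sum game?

Row minima: North → 3, South → 1; maximin = 3.
Column maxima: Reinforce → 6, Withdraw → 4; minimax = 4.
3 ≠ 4, so there is no saddle point; optimal play is mixed.
Let the attacker play North with probability p. Expected payoff against Reinforce: 6p + 1(1−p) = 5p + 1; against Withdraw: 3p + 4(1−p) = −p + 4.
Setting these equal: 5p + 1 = −p + 4 ⇒ 6p = 3 ⇒ p = 1/2, and the value is (5)·(1/2) + 1 = 7/2.
For the defender: with q = P(Reinforce), equating North's and South's payoffs gives 3q + 3 = −3q + 4 ⇒ q = 1/6.

7/2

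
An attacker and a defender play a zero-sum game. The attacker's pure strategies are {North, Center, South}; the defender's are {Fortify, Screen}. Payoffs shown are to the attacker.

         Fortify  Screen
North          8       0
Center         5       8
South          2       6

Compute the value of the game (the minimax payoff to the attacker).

64/11

Row minima: North → 0, Center → 5, South → 2; maximin = 5.
Column maxima: Fortify → 8, Screen → 8; minimax = 8.
5 ≠ 8, so there is no saddle point; optimal play is mixed.
South is strictly dominated by Center, so the attacker never plays it.
On the remaining 2×2 (North, Center vs Fortify, Screen):
Let the attacker play North with probability p. Expected payoff against Fortify: 8p + 5(1−p) = 3p + 5; against Screen: 0p + 8(1−p) = −8p + 8.
Setting these equal: 3p + 5 = −8p + 8 ⇒ 11p = 3 ⇒ p = 3/11, and the value is (3)·(3/11) + 5 = 64/11.
For the defender: with q = P(Fortify), equating North's and Center's payoffs gives 8q = −3q + 8 ⇒ q = 8/11.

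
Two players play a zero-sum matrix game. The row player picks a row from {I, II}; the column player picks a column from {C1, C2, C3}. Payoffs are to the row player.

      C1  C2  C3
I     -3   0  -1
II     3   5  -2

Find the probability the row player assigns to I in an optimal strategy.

5/7

Row minima: I → -3, II → -2; maximin = -2.
Column maxima: C1 → 3, C2 → 5, C3 → -1; minimax = -1.
-2 ≠ -1, so there is no saddle point; optimal play is mixed.
C2 is strictly dominated by C1 (it gives the row player strictly more in every row), so the column player never plays it.
On the remaining 2×2 (I, II vs C1, C3):
Let the row player play I with probability p. Expected payoff against C1: (-3)p + 3(1−p) = −6p + 3; against C3: (-1)p + (-2)(1−p) = p − 2.
Setting these equal: −6p + 3 = p − 2 ⇒ −7p = -5 ⇒ p = 5/7, and the value is (-6)·(5/7) + 3 = -9/7.
For the column player: with q = P(C1), equating I's and II's payoffs gives −2q − 1 = 5q − 2 ⇒ q = 1/7.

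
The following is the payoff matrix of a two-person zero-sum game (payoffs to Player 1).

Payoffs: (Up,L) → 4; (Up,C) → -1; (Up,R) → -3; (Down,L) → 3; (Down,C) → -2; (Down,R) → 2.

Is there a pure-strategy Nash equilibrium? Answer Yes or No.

Row minima: Up → -3, Down → -2; maximin = -2.
Column maxima: L → 4, C → -1, R → 2; minimax = -1.
-2 ≠ -1, so no pure-strategy equilibrium exists.

No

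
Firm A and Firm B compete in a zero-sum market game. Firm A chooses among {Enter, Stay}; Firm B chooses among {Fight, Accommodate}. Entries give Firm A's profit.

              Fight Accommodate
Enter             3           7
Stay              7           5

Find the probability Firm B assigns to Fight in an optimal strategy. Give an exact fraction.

Row minima: Enter → 3, Stay → 5; maximin = 5.
Column maxima: Fight → 7, Accommodate → 7; minimax = 7.
5 ≠ 7, so there is no saddle point; optimal play is mixed.
Let Firm A play Enter with probability p. Expected payoff against Fight: 3p + 7(1−p) = −4p + 7; against Accommodate: 7p + 5(1−p) = 2p + 5.
Setting these equal: −4p + 7 = 2p + 5 ⇒ −6p = -2 ⇒ p = 1/3, and the value is (-4)·(1/3) + 7 = 17/3.
For Firm B: with q = P(Fight), equating Enter's and Stay's payoffs gives −4q + 7 = 2q + 5 ⇒ q = 1/3.

1/3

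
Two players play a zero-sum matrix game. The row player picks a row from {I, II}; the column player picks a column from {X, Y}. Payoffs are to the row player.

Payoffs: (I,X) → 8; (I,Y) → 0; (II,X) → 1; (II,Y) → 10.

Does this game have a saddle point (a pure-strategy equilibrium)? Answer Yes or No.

No

Row minima: I → 0, II → 1; maximin = 1.
Column maxima: X → 8, Y → 10; minimax = 8.
1 ≠ 8, so no pure-strategy equilibrium exists.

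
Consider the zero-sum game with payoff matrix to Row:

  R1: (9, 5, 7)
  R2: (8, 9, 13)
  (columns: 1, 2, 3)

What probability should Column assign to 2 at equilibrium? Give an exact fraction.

Row minima: R1 → 5, R2 → 8; maximin = 8.
Column maxima: 1 → 9, 2 → 9, 3 → 13; minimax = 9.
8 ≠ 9, so there is no saddle point; optimal play is mixed.
3 is strictly dominated by 2 (it gives Row strictly more in every row), so Column never plays it.
On the remaining 2×2 (R1, R2 vs 1, 2):
Let Row play R1 with probability p. Expected payoff against 1: 9p + 8(1−p) = p + 8; against 2: 5p + 9(1−p) = −4p + 9.
Setting these equal: p + 8 = −4p + 9 ⇒ 5p = 1 ⇒ p = 1/5, and the value is (1)·(1/5) + 8 = 41/5.
For Column: with q = P(1), equating R1's and R2's payoffs gives 4q + 5 = −q + 9 ⇒ q = 4/5.

1/5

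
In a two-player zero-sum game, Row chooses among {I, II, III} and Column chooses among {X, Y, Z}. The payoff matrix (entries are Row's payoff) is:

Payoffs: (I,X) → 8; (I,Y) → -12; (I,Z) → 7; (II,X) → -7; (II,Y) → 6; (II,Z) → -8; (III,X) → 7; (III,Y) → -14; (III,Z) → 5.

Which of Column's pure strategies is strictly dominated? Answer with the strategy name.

X

Z holds Row's payoff strictly below X in every row: 7 < 8, -8 < -7, 5 < 7.
So X is strictly dominated for Column.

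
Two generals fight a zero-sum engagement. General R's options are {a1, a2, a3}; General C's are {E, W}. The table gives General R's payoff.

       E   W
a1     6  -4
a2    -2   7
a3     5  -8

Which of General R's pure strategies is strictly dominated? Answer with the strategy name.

a3

a1 gives a strictly higher payoff than a3 against every column: 6 > 5, -4 > -8.
So a3 is strictly dominated and General R never plays it.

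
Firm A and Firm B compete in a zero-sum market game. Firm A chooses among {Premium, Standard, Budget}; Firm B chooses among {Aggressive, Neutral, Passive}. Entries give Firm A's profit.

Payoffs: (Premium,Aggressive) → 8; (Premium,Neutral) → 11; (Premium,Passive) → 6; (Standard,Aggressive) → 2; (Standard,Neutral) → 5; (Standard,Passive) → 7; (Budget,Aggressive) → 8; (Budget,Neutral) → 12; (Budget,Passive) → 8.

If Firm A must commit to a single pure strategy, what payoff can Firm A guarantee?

8

Row minima: Premium → 6, Standard → 2, Budget → 8.
The best of these is 8.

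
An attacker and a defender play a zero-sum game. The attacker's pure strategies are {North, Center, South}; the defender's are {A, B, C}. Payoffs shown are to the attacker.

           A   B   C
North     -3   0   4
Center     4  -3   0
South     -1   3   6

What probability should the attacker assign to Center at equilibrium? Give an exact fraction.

Row minima: North → -3, Center → -3, South → -1; maximin = -1.
Column maxima: A → 4, B → 3, C → 6; minimax = 3.
-1 ≠ 3, so there is no saddle point; optimal play is mixed.
North is strictly dominated by South, so the attacker never plays it.
C is strictly dominated by B (it gives the attacker strictly more in every row), so the defender never plays it.
On the remaining 2×2 (Center, South vs A, B):
Let the attacker play Center with probability p. Expected payoff against A: 4p + (-1)(1−p) = 5p − 1; against B: (-3)p + 3(1−p) = −6p + 3.
Setting these equal: 5p − 1 = −6p + 3 ⇒ 11p = 4 ⇒ p = 4/11, and the value is (5)·(4/11) − 1 = 9/11.
For the defender: with q = P(A), equating Center's and South's payoffs gives 7q − 3 = −4q + 3 ⇒ q = 6/11.

4/11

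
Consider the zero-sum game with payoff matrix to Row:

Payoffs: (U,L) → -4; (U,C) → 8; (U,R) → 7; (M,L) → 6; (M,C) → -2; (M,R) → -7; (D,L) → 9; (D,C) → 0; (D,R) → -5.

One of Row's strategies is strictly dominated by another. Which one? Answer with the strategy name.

D gives a strictly higher payoff than M against every column: 9 > 6, 0 > -2, -5 > -7.
So M is strictly dominated and Row never plays it.

M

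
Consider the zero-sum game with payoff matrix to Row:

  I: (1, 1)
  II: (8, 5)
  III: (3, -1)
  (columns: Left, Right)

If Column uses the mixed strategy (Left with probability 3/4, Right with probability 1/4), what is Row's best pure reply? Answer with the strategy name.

II

Expected payoff of I: (3/4)·1 + (1/4)·1 = 1.
Expected payoff of II: (3/4)·8 + (1/4)·5 = 29/4.
Expected payoff of III: (3/4)·3 + (1/4)·(-1) = 2.
The largest is 29/4, so Row's best response is II.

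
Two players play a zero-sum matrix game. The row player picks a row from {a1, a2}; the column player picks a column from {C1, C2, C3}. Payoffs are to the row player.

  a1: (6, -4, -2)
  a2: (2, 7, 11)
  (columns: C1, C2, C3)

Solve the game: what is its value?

10/3

Row minima: a1 → -4, a2 → 2; maximin = 2.
Column maxima: C1 → 6, C2 → 7, C3 → 11; minimax = 6.
2 ≠ 6, so there is no saddle point; optimal play is mixed.
C3 is strictly dominated by C2 (it gives the row player strictly more in every row), so the column player never plays it.
On the remaining 2×2 (a1, a2 vs C1, C2):
Let the row player play a1 with probability p. Expected payoff against C1: 6p + 2(1−p) = 4p + 2; against C2: (-4)p + 7(1−p) = −11p + 7.
Setting these equal: 4p + 2 = −11p + 7 ⇒ 15p = 5 ⇒ p = 1/3, and the value is (4)·(1/3) + 2 = 10/3.
For the column player: with q = P(C1), equating a1's and a2's payoffs gives 10q − 4 = −5q + 7 ⇒ q = 11/15.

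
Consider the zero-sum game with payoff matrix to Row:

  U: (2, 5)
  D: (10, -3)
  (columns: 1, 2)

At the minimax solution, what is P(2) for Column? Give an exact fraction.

1/2

Row minima: U → 2, D → -3; maximin = 2.
Column maxima: 1 → 10, 2 → 5; minimax = 5.
2 ≠ 5, so there is no saddle point; optimal play is mixed.
Let Row play U with probability p. Expected payoff against 1: 2p + 10(1−p) = −8p + 10; against 2: 5p + (-3)(1−p) = 8p − 3.
Setting these equal: −8p + 10 = 8p − 3 ⇒ −16p = -13 ⇒ p = 13/16, and the value is (-8)·(13/16) + 10 = 7/2.
For Column: with q = P(1), equating U's and D's payoffs gives −3q + 5 = 13q − 3 ⇒ q = 1/2.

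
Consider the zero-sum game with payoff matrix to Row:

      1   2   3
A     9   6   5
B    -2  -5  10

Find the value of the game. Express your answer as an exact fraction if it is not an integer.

85/16

Row minima: A → 5, B → -5; maximin = 5.
Column maxima: 1 → 9, 2 → 6, 3 → 10; minimax = 6.
5 ≠ 6, so there is no saddle point; optimal play is mixed.
1 is strictly dominated by 2 (it gives Row strictly more in every row), so Column never plays it.
On the remaining 2×2 (A, B vs 2, 3):
Let Row play A with probability p. Expected payoff against 2: 6p + (-5)(1−p) = 11p − 5; against 3: 5p + 10(1−p) = −5p + 10.
Setting these equal: 11p − 5 = −5p + 10 ⇒ 16p = 15 ⇒ p = 15/16, and the value is (11)·(15/16) − 5 = 85/16.
For Column: with q = P(2), equating A's and B's payoffs gives q + 5 = −15q + 10 ⇒ q = 5/16.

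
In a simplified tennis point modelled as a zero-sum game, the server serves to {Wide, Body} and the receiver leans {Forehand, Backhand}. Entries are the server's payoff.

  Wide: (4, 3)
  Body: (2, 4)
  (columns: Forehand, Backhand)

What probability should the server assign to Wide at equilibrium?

Row minima: Wide → 3, Body → 2; maximin = 3.
Column maxima: Forehand → 4, Backhand → 4; minimax = 4.
3 ≠ 4, so there is no saddle point; optimal play is mixed.
Let the server play Wide with probability p. Expected payoff against Forehand: 4p + 2(1−p) = 2p + 2; against Backhand: 3p + 4(1−p) = −p + 4.
Setting these equal: 2p + 2 = −p + 4 ⇒ 3p = 2 ⇒ p = 2/3, and the value is (2)·(2/3) + 2 = 10/3.
For the receiver: with q = P(Forehand), equating Wide's and Body's payoffs gives q + 3 = −2q + 4 ⇒ q = 1/3.

2/3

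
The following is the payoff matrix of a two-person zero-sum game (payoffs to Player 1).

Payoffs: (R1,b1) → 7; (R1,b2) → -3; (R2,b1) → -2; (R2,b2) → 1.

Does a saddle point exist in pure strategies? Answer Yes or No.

No

Row minima: R1 → -3, R2 → -2; maximin = -2.
Column maxima: b1 → 7, b2 → 1; minimax = 1.
-2 ≠ 1, so no pure-strategy equilibrium exists.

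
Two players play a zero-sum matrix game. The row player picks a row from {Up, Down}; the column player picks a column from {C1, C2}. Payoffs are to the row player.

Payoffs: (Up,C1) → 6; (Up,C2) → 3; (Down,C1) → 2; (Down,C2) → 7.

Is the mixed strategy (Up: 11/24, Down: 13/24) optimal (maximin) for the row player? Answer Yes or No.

No

Against C1 this mix gives (11/24)·6 + (13/24)·2 = 23/6.
Against C2 this mix gives (11/24)·3 + (13/24)·7 = 31/6.
The column player will play C1, holding the row player to 23/6. Shifting weight toward the row that does better against C1 would raise this floor (the equalizing mix achieves 9/2 against both C1 and C2), so the proposed strategy is not optimal.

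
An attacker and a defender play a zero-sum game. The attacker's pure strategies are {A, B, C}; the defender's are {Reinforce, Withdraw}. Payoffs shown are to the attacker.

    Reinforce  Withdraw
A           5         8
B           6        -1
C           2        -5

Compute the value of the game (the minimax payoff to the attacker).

53/10

Row minima: A → 5, B → -1, C → -5; maximin = 5.
Column maxima: Reinforce → 6, Withdraw → 8; minimax = 6.
5 ≠ 6, so there is no saddle point; optimal play is mixed.
C is strictly dominated by A, so the attacker never plays it.
On the remaining 2×2 (A, B vs Reinforce, Withdraw):
Let the attacker play A with probability p. Expected payoff against Reinforce: 5p + 6(1−p) = −p + 6; against Withdraw: 8p + (-1)(1−p) = 9p − 1.
Setting these equal: −p + 6 = 9p − 1 ⇒ −10p = -7 ⇒ p = 7/10, and the value is (-1)·(7/10) + 6 = 53/10.
For the defender: with q = P(Reinforce), equating A's and B's payoffs gives −3q + 8 = 7q − 1 ⇒ q = 9/10.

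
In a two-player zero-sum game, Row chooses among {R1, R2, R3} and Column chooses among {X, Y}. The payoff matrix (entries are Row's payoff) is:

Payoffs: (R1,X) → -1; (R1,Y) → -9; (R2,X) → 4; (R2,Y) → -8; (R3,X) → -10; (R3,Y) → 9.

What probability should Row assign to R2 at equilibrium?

19/31

Row minima: R1 → -9, R2 → -8, R3 → -10; maximin = -8.
Column maxima: X → 4, Y → 9; minimax = 4.
-8 ≠ 4, so there is no saddle point; optimal play is mixed.
R1 is strictly dominated by R2, so Row never plays it.
On the remaining 2×2 (R2, R3 vs X, Y):
Let Row play R2 with probability p. Expected payoff against X: 4p + (-10)(1−p) = 14p − 10; against Y: (-8)p + 9(1−p) = −17p + 9.
Setting these equal: 14p − 10 = −17p + 9 ⇒ 31p = 19 ⇒ p = 19/31, and the value is (14)·(19/31) − 10 = -44/31.
For Column: with q = P(X), equating R2's and R3's payoffs gives 12q − 8 = −19q + 9 ⇒ q = 17/31.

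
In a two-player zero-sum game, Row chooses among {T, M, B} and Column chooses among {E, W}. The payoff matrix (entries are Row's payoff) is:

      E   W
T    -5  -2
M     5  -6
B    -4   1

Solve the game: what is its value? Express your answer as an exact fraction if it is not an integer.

Row minima: T → -5, M → -6, B → -4; maximin = -4.
Column maxima: E → 5, W → 1; minimax = 1.
-4 ≠ 1, so there is no saddle point; optimal play is mixed.
T is strictly dominated by B, so Row never plays it.
On the remaining 2×2 (M, B vs E, W):
Let Row play M with probability p. Expected payoff against E: 5p + (-4)(1−p) = 9p − 4; against W: (-6)p + 1(1−p) = −7p + 1.
Setting these equal: 9p − 4 = −7p + 1 ⇒ 16p = 5 ⇒ p = 5/16, and the value is (9)·(5/16) − 4 = -19/16.
For Column: with q = P(E), equating M's and B's payoffs gives 11q − 6 = −5q + 1 ⇒ q = 7/16.

-19/16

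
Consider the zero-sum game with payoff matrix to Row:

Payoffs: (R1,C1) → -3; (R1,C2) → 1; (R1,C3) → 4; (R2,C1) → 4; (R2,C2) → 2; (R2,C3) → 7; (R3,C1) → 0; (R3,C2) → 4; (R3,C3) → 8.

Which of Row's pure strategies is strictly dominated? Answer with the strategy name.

R2 gives a strictly higher payoff than R1 against every column: 4 > -3, 2 > 1, 7 > 4.
So R1 is strictly dominated and Row never plays it.

R1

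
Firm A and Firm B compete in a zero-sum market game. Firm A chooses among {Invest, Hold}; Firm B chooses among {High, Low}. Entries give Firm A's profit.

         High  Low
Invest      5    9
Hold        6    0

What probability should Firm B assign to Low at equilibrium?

1/10

Row minima: Invest → 5, Hold → 0; maximin = 5.
Column maxima: High → 6, Low → 9; minimax = 6.
5 ≠ 6, so there is no saddle point; optimal play is mixed.
Let Firm A play Invest with probability p. Expected payoff against High: 5p + 6(1−p) = −p + 6; against Low: 9p + 0(1−p) = 9p.
Setting these equal: −p + 6 = 9p ⇒ −10p = -6 ⇒ p = 3/5, and the value is (-1)·(3/5) + 6 = 27/5.
For Firm B: with q = P(High), equating Invest's and Hold's payoffs gives −4q + 9 = 6q ⇒ q = 9/10.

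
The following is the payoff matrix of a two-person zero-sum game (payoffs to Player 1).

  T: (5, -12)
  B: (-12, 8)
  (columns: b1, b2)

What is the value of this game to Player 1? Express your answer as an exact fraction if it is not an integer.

-104/37

Row minima: T → -12, B → -12; maximin = -12.
Column maxima: b1 → 5, b2 → 8; minimax = 5.
-12 ≠ 5, so there is no saddle point; optimal play is mixed.
Let Player 1 play T with probability p. Expected payoff against b1: 5p + (-12)(1−p) = 17p − 12; against b2: (-12)p + 8(1−p) = −20p + 8.
Setting these equal: 17p − 12 = −20p + 8 ⇒ 37p = 20 ⇒ p = 20/37, and the value is (17)·(20/37) − 12 = -104/37.
For Player 2: with q = P(b1), equating T's and B's payoffs gives 17q − 12 = −20q + 8 ⇒ q = 20/37.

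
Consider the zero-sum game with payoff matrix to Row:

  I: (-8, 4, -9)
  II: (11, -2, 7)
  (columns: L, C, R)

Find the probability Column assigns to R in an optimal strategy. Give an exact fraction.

Row minima: I → -9, II → -2; maximin = -2.
Column maxima: L → 11, C → 4, R → 7; minimax = 4.
-2 ≠ 4, so there is no saddle point; optimal play is mixed.
L is strictly dominated by R (it gives Row strictly more in every row), so Column never plays it.
On the remaining 2×2 (I, II vs C, R):
Let Row play I with probability p. Expected payoff against C: 4p + (-2)(1−p) = 6p − 2; against R: (-9)p + 7(1−p) = −16p + 7.
Setting these equal: 6p − 2 = −16p + 7 ⇒ 22p = 9 ⇒ p = 9/22, and the value is (6)·(9/22) − 2 = 5/11.
For Column: with q = P(C), equating I's and II's payoffs gives 13q − 9 = −9q + 7 ⇒ q = 8/11.

3/11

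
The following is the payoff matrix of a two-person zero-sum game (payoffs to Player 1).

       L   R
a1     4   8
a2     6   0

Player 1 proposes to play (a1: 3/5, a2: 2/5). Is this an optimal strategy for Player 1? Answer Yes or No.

Yes

Against L this mix gives (3/5)·4 + (2/5)·6 = 24/5.
Against R this mix gives (3/5)·8 + (2/5)·0 = 24/5.
All of Player 2's active replies (L, R) yield 24/5, and no column does worse for Player 1. The mix makes Player 2 indifferent and guarantees 24/5, so it is optimal.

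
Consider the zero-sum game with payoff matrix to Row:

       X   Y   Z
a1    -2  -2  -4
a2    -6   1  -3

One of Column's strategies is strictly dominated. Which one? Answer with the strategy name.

Y

Z holds Row's payoff strictly below Y in every row: -4 < -2, -3 < 1.
So Y is strictly dominated for Column.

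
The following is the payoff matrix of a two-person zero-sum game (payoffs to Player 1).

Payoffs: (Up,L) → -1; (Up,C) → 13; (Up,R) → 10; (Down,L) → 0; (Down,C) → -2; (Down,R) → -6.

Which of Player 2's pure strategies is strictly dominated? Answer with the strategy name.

R holds Player 1's payoff strictly below C in every row: 10 < 13, -6 < -2.
So C is strictly dominated for Player 2.

C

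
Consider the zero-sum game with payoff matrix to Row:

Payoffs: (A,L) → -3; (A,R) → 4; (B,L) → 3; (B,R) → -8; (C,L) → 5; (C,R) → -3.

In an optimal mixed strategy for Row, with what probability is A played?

8/15

Row minima: A → -3, B → -8, C → -3; maximin = -3.
Column maxima: L → 5, R → 4; minimax = 4.
-3 ≠ 4, so there is no saddle point; optimal play is mixed.
B is strictly dominated by C, so Row never plays it.
On the remaining 2×2 (A, C vs L, R):
Let Row play A with probability p. Expected payoff against L: (-3)p + 5(1−p) = −8p + 5; against R: 4p + (-3)(1−p) = 7p − 3.
Setting these equal: −8p + 5 = 7p − 3 ⇒ −15p = -8 ⇒ p = 8/15, and the value is (-8)·(8/15) + 5 = 11/15.
For Column: with q = P(L), equating A's and C's payoffs gives −7q + 4 = 8q − 3 ⇒ q = 7/15.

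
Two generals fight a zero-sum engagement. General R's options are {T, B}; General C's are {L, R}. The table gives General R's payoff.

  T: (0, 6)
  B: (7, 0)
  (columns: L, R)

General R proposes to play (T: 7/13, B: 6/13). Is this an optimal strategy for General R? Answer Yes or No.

Against L this mix gives (7/13)·0 + (6/13)·7 = 42/13.
Against R this mix gives (7/13)·6 + (6/13)·0 = 42/13.
All of General C's active replies (L, R) yield 42/13, and no column does worse for General R. The mix makes General C indifferent and guarantees 42/13, so it is optimal.

Yes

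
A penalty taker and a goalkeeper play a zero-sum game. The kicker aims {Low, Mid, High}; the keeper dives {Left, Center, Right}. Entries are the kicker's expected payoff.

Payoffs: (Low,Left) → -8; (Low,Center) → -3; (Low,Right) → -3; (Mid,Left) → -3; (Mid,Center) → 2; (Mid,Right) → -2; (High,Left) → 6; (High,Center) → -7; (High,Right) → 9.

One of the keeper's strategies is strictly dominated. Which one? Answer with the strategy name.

Right

Left holds the kicker's payoff strictly below Right in every row: -8 < -3, -3 < -2, 6 < 9.
So Right is strictly dominated for the keeper.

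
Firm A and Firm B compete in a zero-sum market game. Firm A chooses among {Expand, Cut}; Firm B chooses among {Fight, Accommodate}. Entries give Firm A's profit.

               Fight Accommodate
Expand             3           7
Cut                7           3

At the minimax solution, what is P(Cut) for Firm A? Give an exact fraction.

1/2

Row minima: Expand → 3, Cut → 3; maximin = 3.
Column maxima: Fight → 7, Accommodate → 7; minimax = 7.
3 ≠ 7, so there is no saddle point; optimal play is mixed.
Let Firm A play Expand with probability p. Expected payoff against Fight: 3p + 7(1−p) = −4p + 7; against Accommodate: 7p + 3(1−p) = 4p + 3.
Setting these equal: −4p + 7 = 4p + 3 ⇒ −8p = -4 ⇒ p = 1/2, and the value is (-4)·(1/2) + 7 = 5.
For Firm B: with q = P(Fight), equating Expand's and Cut's payoffs gives −4q + 7 = 4q + 3 ⇒ q = 1/2.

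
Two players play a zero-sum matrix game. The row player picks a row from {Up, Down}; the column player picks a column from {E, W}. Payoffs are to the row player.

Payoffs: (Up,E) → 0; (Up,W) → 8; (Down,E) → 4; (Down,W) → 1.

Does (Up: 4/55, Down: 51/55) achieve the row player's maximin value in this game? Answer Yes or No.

Against E this mix gives (4/55)·0 + (51/55)·4 = 204/55.
Against W this mix gives (4/55)·8 + (51/55)·1 = 83/55.
The column player will play W, holding the row player to 83/55. Shifting weight toward the row that does better against W would raise this floor (the equalizing mix achieves 32/11 against both W and E), so the proposed strategy is not optimal.

No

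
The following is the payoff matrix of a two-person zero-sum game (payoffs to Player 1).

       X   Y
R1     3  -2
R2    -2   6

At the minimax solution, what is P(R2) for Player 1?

Row minima: R1 → -2, R2 → -2; maximin = -2.
Column maxima: X → 3, Y → 6; minimax = 3.
-2 ≠ 3, so there is no saddle point; optimal play is mixed.
Let Player 1 play R1 with probability p. Expected payoff against X: 3p + (-2)(1−p) = 5p − 2; against Y: (-2)p + 6(1−p) = −8p + 6.
Setting these equal: 5p − 2 = −8p + 6 ⇒ 13p = 8 ⇒ p = 8/13, and the value is (5)·(8/13) − 2 = 14/13.
For Player 2: with q = P(X), equating R1's and R2's payoffs gives 5q − 2 = −8q + 6 ⇒ q = 8/13.

5/13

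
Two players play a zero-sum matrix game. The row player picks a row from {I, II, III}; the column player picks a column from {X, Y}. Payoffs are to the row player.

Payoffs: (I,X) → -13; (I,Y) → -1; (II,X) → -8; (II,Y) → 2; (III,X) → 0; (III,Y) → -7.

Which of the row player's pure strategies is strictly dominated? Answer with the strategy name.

I

II gives a strictly higher payoff than I against every column: -8 > -13, 2 > -1.
So I is strictly dominated and the row player never plays it.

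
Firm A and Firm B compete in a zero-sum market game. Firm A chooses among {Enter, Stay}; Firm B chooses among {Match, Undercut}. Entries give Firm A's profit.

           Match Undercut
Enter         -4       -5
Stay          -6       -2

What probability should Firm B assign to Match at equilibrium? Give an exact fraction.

3/5

Row minima: Enter → -5, Stay → -6; maximin = -5.
Column maxima: Match → -4, Undercut → -2; minimax = -4.
-5 ≠ -4, so there is no saddle point; optimal play is mixed.
Let Firm A play Enter with probability p. Expected payoff against Match: (-4)p + (-6)(1−p) = 2p − 6; against Undercut: (-5)p + (-2)(1−p) = −3p − 2.
Setting these equal: 2p − 6 = −3p − 2 ⇒ 5p = 4 ⇒ p = 4/5, and the value is (2)·(4/5) − 6 = -22/5.
For Firm B: with q = P(Match), equating Enter's and Stay's payoffs gives q − 5 = −4q − 2 ⇒ q = 3/5.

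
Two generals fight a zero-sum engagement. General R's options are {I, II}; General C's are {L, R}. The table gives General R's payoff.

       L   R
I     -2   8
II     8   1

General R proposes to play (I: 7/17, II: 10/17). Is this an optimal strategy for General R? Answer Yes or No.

Against L this mix gives (7/17)·(-2) + (10/17)·8 = 66/17.
Against R this mix gives (7/17)·8 + (10/17)·1 = 66/17.
All of General C's active replies (L, R) yield 66/17, and no column does worse for General R. The mix makes General C indifferent and guarantees 66/17, so it is optimal.

Yes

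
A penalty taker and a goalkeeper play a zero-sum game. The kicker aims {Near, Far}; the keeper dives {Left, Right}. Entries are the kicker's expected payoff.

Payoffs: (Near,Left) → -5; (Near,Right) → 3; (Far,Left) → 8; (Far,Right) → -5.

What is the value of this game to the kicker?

-1/21

Row minima: Near → -5, Far → -5; maximin = -5.
Column maxima: Left → 8, Right → 3; minimax = 3.
-5 ≠ 3, so there is no saddle point; optimal play is mixed.
Let the kicker play Near with probability p. Expected payoff against Left: (-5)p + 8(1−p) = −13p + 8; against Right: 3p + (-5)(1−p) = 8p − 5.
Setting these equal: −13p + 8 = 8p − 5 ⇒ −21p = -13 ⇒ p = 13/21, and the value is (-13)·(13/21) + 8 = -1/21.
For the keeper: with q = P(Left), equating Near's and Far's payoffs gives −8q + 3 = 13q − 5 ⇒ q = 8/21.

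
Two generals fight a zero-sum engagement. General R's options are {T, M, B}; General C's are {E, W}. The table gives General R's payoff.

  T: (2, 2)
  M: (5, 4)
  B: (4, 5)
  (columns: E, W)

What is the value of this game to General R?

9/2

Row minima: T → 2, M → 4, B → 4; maximin = 4.
Column maxima: E → 5, W → 5; minimax = 5.
4 ≠ 5, so there is no saddle point; optimal play is mixed.
T is strictly dominated by M, so General R never plays it.
On the remaining 2×2 (M, B vs E, W):
Let General R play M with probability p. Expected payoff against E: 5p + 4(1−p) = p + 4; against W: 4p + 5(1−p) = −p + 5.
Setting these equal: p + 4 = −p + 5 ⇒ 2p = 1 ⇒ p = 1/2, and the value is (1)·(1/2) + 4 = 9/2.
For General C: with q = P(E), equating M's and B's payoffs gives q + 4 = −q + 5 ⇒ q = 1/2.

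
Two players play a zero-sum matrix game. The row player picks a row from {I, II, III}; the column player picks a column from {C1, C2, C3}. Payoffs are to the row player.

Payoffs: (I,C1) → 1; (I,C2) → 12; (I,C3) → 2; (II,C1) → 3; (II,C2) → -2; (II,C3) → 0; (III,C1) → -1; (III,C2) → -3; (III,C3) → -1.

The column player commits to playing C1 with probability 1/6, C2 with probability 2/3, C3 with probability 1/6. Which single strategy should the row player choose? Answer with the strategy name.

Expected payoff of I: (1/6)·1 + (2/3)·12 + (1/6)·2 = 17/2.
Expected payoff of II: (1/6)·3 + (2/3)·(-2) + (1/6)·0 = -5/6.
Expected payoff of III: (1/6)·(-1) + (2/3)·(-3) + (1/6)·(-1) = -7/3.
The largest is 17/2, so the row player's best response is I.

I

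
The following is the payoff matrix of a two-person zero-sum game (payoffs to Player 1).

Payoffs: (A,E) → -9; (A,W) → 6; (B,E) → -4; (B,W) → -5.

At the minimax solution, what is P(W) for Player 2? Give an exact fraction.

Row minima: A → -9, B → -5; maximin = -5.
Column maxima: E → -4, W → 6; minimax = -4.
-5 ≠ -4, so there is no saddle point; optimal play is mixed.
Let Player 1 play A with probability p. Expected payoff against E: (-9)p + (-4)(1−p) = −5p − 4; against W: 6p + (-5)(1−p) = 11p − 5.
Setting these equal: −5p − 4 = 11p − 5 ⇒ −16p = -1 ⇒ p = 1/16, and the value is (-5)·(1/16) − 4 = -69/16.
For Player 2: with q = P(E), equating A's and B's payoffs gives −15q + 6 = q − 5 ⇒ q = 11/16.

5/16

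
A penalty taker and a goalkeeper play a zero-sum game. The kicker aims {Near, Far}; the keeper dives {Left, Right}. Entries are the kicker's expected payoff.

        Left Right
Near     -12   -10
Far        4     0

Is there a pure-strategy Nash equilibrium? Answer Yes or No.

Yes

Row minima: Near → -12, Far → 0; maximin = 0.
Column maxima: Left → 4, Right → 0; minimax = 0.
maximin = minimax = 0, so a saddle point exists.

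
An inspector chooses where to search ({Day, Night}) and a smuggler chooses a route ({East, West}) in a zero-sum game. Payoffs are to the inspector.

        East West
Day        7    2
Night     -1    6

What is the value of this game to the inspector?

11/3

Row minima: Day → 2, Night → -1; maximin = 2.
Column maxima: East → 7, West → 6; minimax = 6.
2 ≠ 6, so there is no saddle point; optimal play is mixed.
Let the inspector play Day with probability p. Expected payoff against East: 7p + (-1)(1−p) = 8p − 1; against West: 2p + 6(1−p) = −4p + 6.
Setting these equal: 8p − 1 = −4p + 6 ⇒ 12p = 7 ⇒ p = 7/12, and the value is (8)·(7/12) − 1 = 11/3.
For the smuggler: with q = P(East), equating Day's and Night's payoffs gives 5q + 2 = −7q + 6 ⇒ q = 1/3.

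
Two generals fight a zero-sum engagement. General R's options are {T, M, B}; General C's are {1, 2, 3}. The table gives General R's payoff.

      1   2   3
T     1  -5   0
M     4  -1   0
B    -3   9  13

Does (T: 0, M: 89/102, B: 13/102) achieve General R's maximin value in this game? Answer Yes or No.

No

Against 1 this mix gives (89/102)·4 + (13/102)·(-3) = 317/102.
Against 2 this mix gives (89/102)·(-1) + (13/102)·9 = 14/51.
Against 3 this mix gives (89/102)·0 + (13/102)·13 = 169/102.
General C will play 2, holding General R to 14/51. Shifting weight toward the row that does better against 2 would raise this floor (the equalizing mix achieves 33/17 against both 2 and 1), so the proposed strategy is not optimal.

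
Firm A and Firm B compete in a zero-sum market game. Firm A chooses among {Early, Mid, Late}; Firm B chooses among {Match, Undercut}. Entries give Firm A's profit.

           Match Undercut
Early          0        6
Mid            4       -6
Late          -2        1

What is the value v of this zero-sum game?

3/2

Row minima: Early → 0, Mid → -6, Late → -2; maximin = 0.
Column maxima: Match → 4, Undercut → 6; minimax = 4.
0 ≠ 4, so there is no saddle point; optimal play is mixed.
Late is strictly dominated by Early, so Firm A never plays it.
On the remaining 2×2 (Early, Mid vs Match, Undercut):
Let Firm A play Early with probability p. Expected payoff against Match: 0p + 4(1−p) = −4p + 4; against Undercut: 6p + (-6)(1−p) = 12p − 6.
Setting these equal: −4p + 4 = 12p − 6 ⇒ −16p = -10 ⇒ p = 5/8, and the value is (-4)·(5/8) + 4 = 3/2.
For Firm B: with q = P(Match), equating Early's and Mid's payoffs gives −6q + 6 = 10q − 6 ⇒ q = 3/4.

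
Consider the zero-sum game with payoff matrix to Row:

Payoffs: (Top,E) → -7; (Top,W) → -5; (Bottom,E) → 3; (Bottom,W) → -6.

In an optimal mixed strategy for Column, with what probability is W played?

10/11

Row minima: Top → -7, Bottom → -6; maximin = -6.
Column maxima: E → 3, W → -5; minimax = -5.
-6 ≠ -5, so there is no saddle point; optimal play is mixed.
Let Row play Top with probability p. Expected payoff against E: (-7)p + 3(1−p) = −10p + 3; against W: (-5)p + (-6)(1−p) = p − 6.
Setting these equal: −10p + 3 = p − 6 ⇒ −11p = -9 ⇒ p = 9/11, and the value is (-10)·(9/11) + 3 = -57/11.
For Column: with q = P(E), equating Top's and Bottom's payoffs gives −2q − 5 = 9q − 6 ⇒ q = 1/11.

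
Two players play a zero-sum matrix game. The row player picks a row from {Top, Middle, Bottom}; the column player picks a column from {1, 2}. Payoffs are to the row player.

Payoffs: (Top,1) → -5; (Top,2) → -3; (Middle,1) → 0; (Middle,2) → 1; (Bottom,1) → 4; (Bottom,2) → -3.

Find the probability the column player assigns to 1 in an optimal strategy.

1/2

Row minima: Top → -5, Middle → 0, Bottom → -3; maximin = 0.
Column maxima: 1 → 4, 2 → 1; minimax = 1.
0 ≠ 1, so there is no saddle point; optimal play is mixed.
Top is strictly dominated by Middle, so the row player never plays it.
On the remaining 2×2 (Middle, Bottom vs 1, 2):
Let the row player play Middle with probability p. Expected payoff against 1: 0p + 4(1−p) = −4p + 4; against 2: 1p + (-3)(1−p) = 4p − 3.
Setting these equal: −4p + 4 = 4p − 3 ⇒ −8p = -7 ⇒ p = 7/8, and the value is (-4)·(7/8) + 4 = 1/2.
For the column player: with q = P(1), equating Middle's and Bottom's payoffs gives −q + 1 = 7q − 3 ⇒ q = 1/2.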